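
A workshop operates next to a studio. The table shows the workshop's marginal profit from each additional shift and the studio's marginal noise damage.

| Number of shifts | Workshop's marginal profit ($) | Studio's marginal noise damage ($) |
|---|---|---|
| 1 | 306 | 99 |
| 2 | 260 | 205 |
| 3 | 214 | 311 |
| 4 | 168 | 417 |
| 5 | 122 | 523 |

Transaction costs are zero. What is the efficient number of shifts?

Bargaining reaches the level where marginal profit last exceeds marginal noise damage.
That holds through level 2 (260 ≥ 205) but not at 3 (214 < 311).

2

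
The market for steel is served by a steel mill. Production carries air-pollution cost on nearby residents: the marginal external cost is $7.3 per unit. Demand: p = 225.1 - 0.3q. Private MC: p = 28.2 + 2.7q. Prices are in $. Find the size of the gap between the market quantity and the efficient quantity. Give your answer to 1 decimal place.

2.4 units

Market equilibrium (private): 28.2 + 2.7q = 225.1 - 0.3q → q_m = 65.6333.
Social marginal cost = private MC + MEC = 35.5 + 2.7q.
Set SMC = demand: 35.5 + 2.7q = 225.1 - 0.3q → q* = 63.2000.
Gap = |65.6333 − 63.2000| = 2.4333.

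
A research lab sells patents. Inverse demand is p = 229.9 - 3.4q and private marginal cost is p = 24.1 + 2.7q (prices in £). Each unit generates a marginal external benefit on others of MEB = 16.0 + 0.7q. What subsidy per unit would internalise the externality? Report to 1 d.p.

subsidy = £44.8 per unit

Social marginal cost = private MC − MEB = 8.1 + 2.0q.
Set SMC = demand: 8.1 + 2.0q = 229.9 - 3.4q → q* = 41.0741.
The Pigouvian subsidy equals MEB at q*: 16.0 + 0.7×41.0741 = 44.7519.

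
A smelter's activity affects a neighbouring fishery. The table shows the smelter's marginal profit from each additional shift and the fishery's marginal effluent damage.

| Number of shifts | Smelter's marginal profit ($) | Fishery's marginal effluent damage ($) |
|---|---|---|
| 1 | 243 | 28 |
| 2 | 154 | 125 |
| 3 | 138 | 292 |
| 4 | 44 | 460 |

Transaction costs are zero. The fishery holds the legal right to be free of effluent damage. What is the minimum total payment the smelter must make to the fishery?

Efficient level: marginal profit ≥ marginal effluent damage through level 2, so k* = 2.
With the fishery holding the right, the smelter must at least compensate total damage at k*: 28 + 125 = 153.

$153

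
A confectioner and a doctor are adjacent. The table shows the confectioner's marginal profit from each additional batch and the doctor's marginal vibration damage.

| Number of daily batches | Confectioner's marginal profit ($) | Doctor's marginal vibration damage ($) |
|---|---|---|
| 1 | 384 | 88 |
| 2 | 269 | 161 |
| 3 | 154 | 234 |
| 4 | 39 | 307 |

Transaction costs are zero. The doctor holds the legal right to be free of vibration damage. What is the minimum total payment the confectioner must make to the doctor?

Efficient level: marginal profit ≥ marginal vibration damage through level 2, so k* = 2.
With the doctor holding the right, the confectioner must at least compensate total damage at k*: 88 + 161 = 249.

$249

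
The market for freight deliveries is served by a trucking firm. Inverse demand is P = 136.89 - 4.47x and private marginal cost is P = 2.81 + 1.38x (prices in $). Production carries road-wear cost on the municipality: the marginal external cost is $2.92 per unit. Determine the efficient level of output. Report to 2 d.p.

Social marginal cost = private MC + MEC = 5.73 + 1.38x.
Set SMC = demand: 5.73 + 1.38x = 136.89 - 4.47x → x* = 22.4205.

x* = 22.42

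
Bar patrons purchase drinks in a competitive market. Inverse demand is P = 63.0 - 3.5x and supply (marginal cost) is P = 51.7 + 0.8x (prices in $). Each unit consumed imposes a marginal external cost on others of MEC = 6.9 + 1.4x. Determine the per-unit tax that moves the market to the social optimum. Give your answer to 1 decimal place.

Social marginal benefit = demand − MEC = 56.1 - 4.9x.
Set SMB = MC: 56.1 - 4.9x = 51.7 + 0.8x → x* = 0.7719.
The Pigouvian tax equals MEC at x*: 6.9 + 1.4×0.7719 = 7.9807.

tax = $8.0 per unit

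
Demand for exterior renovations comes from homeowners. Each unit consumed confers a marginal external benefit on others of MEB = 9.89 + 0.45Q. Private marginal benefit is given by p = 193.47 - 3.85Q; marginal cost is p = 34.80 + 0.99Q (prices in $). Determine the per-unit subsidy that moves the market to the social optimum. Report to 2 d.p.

Social marginal benefit = demand + MEB = 203.36 - 3.40Q.
Set SMB = MC: 203.36 - 3.40Q = 34.80 + 0.99Q → Q* = 38.3964.
The Pigouvian subsidy equals MEB at Q*: 9.89 + 0.45×38.3964 = 27.1684.

subsidy = $27.17 per unit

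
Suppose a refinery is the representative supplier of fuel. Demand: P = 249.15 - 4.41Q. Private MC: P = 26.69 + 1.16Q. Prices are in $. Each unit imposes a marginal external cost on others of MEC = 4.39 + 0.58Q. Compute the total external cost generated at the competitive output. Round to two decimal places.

Market equilibrium (private): 26.69 + 1.16Q = 249.15 - 4.41Q → Q_m = 39.9390.
Total external cost = ∫₀^{Q_m} (4.39 + 0.58Q) dQ = 4.39×39.9390 + ½×0.58×39.9390² = 637.9181.

$637.92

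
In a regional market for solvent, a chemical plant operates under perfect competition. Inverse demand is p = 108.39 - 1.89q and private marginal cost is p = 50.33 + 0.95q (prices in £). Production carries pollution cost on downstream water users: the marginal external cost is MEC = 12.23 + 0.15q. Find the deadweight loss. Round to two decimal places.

Market equilibrium (private): 50.33 + 0.95q = 108.39 - 1.89q → q_m = 20.4437.
Social marginal cost = private MC + MEC = 62.56 + 1.10q.
Set SMC = demand: 62.56 + 1.10q = 108.39 - 1.89q → q* = 15.3278.
The welfare-loss triangle has base |q_m − q*| and height MEC(q_m) (the vertical gap between SMC and demand is zero at q* and MEC at q_m).
DWL = ½ × 5.1159 × 15.2965 = 39.1277.

DWL = £39.13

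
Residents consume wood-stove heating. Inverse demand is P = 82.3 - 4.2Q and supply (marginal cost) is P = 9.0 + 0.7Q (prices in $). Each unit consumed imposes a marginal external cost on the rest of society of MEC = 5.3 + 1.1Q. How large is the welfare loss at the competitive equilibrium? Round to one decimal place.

DWL = $39.4

Market equilibrium (private): 9.0 + 0.7Q = 82.3 - 4.2Q → Q_m = 14.9592.
Social marginal benefit = demand − MEC = 77.0 - 5.3Q.
Set SMB = MC: 77.0 - 5.3Q = 9.0 + 0.7Q → Q* = 11.3333.
The welfare-loss triangle has base |Q_m − Q*| and height MEC(Q_m) (the vertical gap between SMB and MC is zero at Q* and MEC at Q_m).
DWL = ½ × 3.6259 × 21.7551 = 39.4409.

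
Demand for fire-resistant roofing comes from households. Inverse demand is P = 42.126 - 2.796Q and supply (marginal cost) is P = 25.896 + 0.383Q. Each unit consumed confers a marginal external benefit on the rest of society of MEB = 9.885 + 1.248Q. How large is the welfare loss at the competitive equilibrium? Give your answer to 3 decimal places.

Market equilibrium (private): 25.896 + 0.383Q = 42.126 - 2.796Q → Q_m = 5.1054.
Social marginal benefit = demand + MEB = 52.011 - 1.548Q.
Set SMB = MC: 52.011 - 1.548Q = 25.896 + 0.383Q → Q* = 13.5241.
The welfare-loss triangle has base |Q_m − Q*| and height MEB(Q_m) (the vertical gap between SMB and MC is zero at Q* and MEB at Q_m).
DWL = ½ × 8.4187 × 16.2565 = 68.4293.

DWL = 68.429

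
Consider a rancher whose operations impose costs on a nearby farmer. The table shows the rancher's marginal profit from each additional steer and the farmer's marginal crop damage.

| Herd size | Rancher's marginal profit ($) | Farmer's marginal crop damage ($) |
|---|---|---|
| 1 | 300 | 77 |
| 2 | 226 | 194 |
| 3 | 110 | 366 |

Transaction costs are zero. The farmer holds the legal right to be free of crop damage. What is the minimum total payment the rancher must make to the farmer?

Efficient level: marginal profit ≥ marginal crop damage through level 2, so k* = 2.
With the farmer holding the right, the rancher must at least compensate total damage at k*: 77 + 194 = 271.

$271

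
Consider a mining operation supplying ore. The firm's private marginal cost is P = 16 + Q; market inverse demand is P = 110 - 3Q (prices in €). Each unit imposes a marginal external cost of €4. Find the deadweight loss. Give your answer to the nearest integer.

DWL = €2

Market equilibrium (private): 16 + Q = 110 - 3Q → Q_m = 23.5000.
Social marginal cost = private MC + MEC = 20 + Q.
Set SMC = demand: 20 + Q = 110 - 3Q → Q* = 22.5000.
The welfare-loss triangle has base |Q_m − Q*| and height MEC(Q_m) (the vertical gap between SMC and demand is zero at Q* and MEC at Q_m).
DWL = ½ × 1.0000 × 4.0000 = 2.0000.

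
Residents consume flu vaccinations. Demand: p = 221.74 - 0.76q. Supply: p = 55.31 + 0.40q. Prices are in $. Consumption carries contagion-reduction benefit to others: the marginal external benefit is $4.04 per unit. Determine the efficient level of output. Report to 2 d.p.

Social marginal benefit = demand + MEB = 225.78 - 0.76q.
Set SMB = MC: 225.78 - 0.76q = 55.31 + 0.40q → q* = 146.9569.

q* = 146.96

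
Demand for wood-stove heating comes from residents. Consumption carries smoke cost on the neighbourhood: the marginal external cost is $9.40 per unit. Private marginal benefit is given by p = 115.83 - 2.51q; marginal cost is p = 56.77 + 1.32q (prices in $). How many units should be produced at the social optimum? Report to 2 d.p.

Social marginal benefit = demand − MEC = 106.43 - 2.51q.
Set SMB = MC: 106.43 - 2.51q = 56.77 + 1.32q → q* = 12.9661.

q* = 12.97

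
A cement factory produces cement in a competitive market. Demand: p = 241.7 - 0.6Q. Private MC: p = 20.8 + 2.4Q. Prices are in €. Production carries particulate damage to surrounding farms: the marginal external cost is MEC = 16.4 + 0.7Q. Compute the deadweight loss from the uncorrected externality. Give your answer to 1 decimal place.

DWL = €623.8

Market equilibrium (private): 20.8 + 2.4Q = 241.7 - 0.6Q → Q_m = 73.6333.
Social marginal cost = private MC + MEC = 37.2 + 3.1Q.
Set SMC = demand: 37.2 + 3.1Q = 241.7 - 0.6Q → Q* = 55.2703.
The loss is the area between SMC and demand from Q* to Q_m; with linear curves that's a triangle of height MEC(Q_m).
DWL = ½ × 18.3630 × 67.9433 = 623.8214.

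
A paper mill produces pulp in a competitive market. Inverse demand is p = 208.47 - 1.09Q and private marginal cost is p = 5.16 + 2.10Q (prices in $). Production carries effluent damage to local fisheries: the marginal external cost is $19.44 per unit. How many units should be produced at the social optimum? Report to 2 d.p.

Social marginal cost = private MC + MEC = 24.60 + 2.10Q.
Set SMC = demand: 24.60 + 2.10Q = 208.47 - 1.09Q → Q* = 57.6395.

Q* = 57.64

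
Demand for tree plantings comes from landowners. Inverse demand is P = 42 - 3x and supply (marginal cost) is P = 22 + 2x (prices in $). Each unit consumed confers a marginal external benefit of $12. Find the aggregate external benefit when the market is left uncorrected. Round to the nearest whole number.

Market equilibrium (private): 22 + 2x = 42 - 3x → x_m = 4.0000.
Total external benefit = MEB × x_m = 12 × 4.0000 = 48.0000.

$48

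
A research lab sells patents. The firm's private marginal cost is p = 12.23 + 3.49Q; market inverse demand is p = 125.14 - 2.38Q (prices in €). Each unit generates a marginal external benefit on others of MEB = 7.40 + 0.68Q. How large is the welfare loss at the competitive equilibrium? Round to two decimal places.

Market equilibrium (private): 12.23 + 3.49Q = 125.14 - 2.38Q → Q_m = 19.2351.
Social marginal cost = private MC − MEB = 4.83 + 2.81Q.
Set SMC = demand: 4.83 + 2.81Q = 125.14 - 2.38Q → Q* = 23.1811.
The loss is the area between SMC and demand from Q* to Q_m; with linear curves that's a triangle of height MEB(Q_m).
DWL = ½ × 3.9460 × 20.4799 = 40.4068.

DWL = €40.41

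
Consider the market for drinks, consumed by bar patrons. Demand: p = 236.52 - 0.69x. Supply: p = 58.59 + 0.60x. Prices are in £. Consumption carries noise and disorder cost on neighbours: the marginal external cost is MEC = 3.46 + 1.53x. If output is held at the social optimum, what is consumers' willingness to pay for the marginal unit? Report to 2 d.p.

Social marginal benefit = demand − MEC = 233.06 - 2.22x.
Set SMB = MC: 233.06 - 2.22x = 58.59 + 0.60x → x* = 61.8688.
Consumer price on the demand curve at x*: 236.52 − 0.69×61.8688 = 193.8305.

P = £193.83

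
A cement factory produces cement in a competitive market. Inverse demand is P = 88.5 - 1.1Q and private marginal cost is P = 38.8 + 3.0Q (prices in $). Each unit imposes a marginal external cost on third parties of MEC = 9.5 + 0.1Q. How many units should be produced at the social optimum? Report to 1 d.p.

Social marginal cost = private MC + MEC = 48.3 + 3.1Q.
Set SMC = demand: 48.3 + 3.1Q = 88.5 - 1.1Q → Q* = 9.5714.

Q* = 9.6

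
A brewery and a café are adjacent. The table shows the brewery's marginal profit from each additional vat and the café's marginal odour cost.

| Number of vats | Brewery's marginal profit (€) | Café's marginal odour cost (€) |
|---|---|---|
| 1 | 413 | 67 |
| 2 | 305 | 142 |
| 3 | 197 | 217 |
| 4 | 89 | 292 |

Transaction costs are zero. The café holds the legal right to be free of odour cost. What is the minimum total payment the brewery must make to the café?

Efficient level: marginal profit ≥ marginal odour cost through level 2, so k* = 2.
With the café holding the right, the brewery must at least compensate total damage at k*: 67 + 142 = 209.

€209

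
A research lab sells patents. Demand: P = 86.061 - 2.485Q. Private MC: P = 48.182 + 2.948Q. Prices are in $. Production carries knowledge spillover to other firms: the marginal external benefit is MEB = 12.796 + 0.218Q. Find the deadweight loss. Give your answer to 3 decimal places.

Market equilibrium (private): 48.182 + 2.948Q = 86.061 - 2.485Q → Q_m = 6.9720.
Social marginal cost = private MC − MEB = 35.386 + 2.730Q.
Set SMC = demand: 35.386 + 2.730Q = 86.061 - 2.485Q → Q* = 9.7172.
Between Q* and Q_m the wedge demand − SMC runs linearly from 0 to MEB(Q_m), so the loss is a triangle.
DWL = ½ × 2.7452 × 14.3159 = 19.6500.

DWL = $19.650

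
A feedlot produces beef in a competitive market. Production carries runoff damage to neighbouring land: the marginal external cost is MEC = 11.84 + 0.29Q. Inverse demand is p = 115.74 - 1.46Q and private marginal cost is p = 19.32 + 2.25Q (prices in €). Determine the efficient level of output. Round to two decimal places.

Social marginal cost = private MC + MEC = 31.16 + 2.54Q.
Set SMC = demand: 31.16 + 2.54Q = 115.74 - 1.46Q → Q* = 21.1450.

Q* = 21.15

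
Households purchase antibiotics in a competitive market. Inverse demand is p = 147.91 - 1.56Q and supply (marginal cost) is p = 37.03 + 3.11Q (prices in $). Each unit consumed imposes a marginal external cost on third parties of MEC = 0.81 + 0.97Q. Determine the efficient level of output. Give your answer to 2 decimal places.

Social marginal benefit = demand − MEC = 147.10 - 2.53Q.
Set SMB = MC: 147.10 - 2.53Q = 37.03 + 3.11Q → Q* = 19.5160.

Q* = 19.52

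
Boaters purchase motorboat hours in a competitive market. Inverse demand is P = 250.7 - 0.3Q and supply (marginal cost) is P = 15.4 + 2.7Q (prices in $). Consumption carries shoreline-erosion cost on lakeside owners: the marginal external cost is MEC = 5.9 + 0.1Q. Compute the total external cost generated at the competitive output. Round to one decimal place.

Market equilibrium (private): 15.4 + 2.7Q = 250.7 - 0.3Q → Q_m = 78.4333.
Total external cost = ∫₀^{Q_m} (5.9 + 0.1Q) dQ = 5.9×78.4333 + ½×0.1×78.4333² = 770.3456.

$770.3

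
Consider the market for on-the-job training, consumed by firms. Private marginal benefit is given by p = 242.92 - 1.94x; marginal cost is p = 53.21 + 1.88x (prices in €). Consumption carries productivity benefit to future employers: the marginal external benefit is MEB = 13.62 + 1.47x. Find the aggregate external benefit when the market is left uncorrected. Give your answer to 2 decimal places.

Market equilibrium (private): 53.21 + 1.88x = 242.92 - 1.94x → x_m = 49.6623.
Total external benefit = ∫₀^{x_m} (13.62 + 1.47x) dx = 13.62×49.6623 + ½×1.47×49.6623² = 2489.1634.

€2489.16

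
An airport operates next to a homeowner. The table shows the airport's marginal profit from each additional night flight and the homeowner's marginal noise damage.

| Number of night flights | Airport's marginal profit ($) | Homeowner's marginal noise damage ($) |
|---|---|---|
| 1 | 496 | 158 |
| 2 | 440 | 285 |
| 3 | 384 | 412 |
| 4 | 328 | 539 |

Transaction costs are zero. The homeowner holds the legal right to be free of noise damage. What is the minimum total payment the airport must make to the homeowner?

$443

Efficient level: marginal profit ≥ marginal noise damage through level 2, so k* = 2.
With the homeowner holding the right, the airport must at least compensate total damage at k*: 158 + 285 = 443.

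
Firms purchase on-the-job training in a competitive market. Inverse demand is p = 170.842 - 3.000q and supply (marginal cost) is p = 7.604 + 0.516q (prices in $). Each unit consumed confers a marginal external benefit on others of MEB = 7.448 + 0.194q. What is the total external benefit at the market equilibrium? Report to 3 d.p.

$554.872

Market equilibrium (private): 7.604 + 0.516q = 170.842 - 3.000q → q_m = 46.4272.
Total external benefit = ∫₀^{q_m} (7.448 + 0.194q) dq = 7.448×46.4272 + ½×0.194×46.4272² = 554.8718.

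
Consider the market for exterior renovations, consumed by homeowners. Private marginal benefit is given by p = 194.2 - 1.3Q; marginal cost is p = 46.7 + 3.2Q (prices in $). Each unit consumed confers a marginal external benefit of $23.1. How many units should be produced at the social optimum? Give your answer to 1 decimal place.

Q* = 37.9

Social marginal benefit = demand + MEB = 217.3 - 1.3Q.
Set SMB = MC: 217.3 - 1.3Q = 46.7 + 3.2Q → Q* = 37.9111.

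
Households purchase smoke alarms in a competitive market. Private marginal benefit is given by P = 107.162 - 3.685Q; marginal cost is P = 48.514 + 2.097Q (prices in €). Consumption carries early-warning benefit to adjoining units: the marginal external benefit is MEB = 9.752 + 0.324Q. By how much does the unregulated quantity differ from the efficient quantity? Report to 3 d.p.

Market equilibrium (private): 48.514 + 2.097Q = 107.162 - 3.685Q → Q_m = 10.1432.
Social marginal benefit = demand + MEB = 116.914 - 3.361Q.
Set SMB = MC: 116.914 - 3.361Q = 48.514 + 2.097Q → Q* = 12.5321.
Gap = |10.1432 − 12.5321| = 2.3889.

2.389 units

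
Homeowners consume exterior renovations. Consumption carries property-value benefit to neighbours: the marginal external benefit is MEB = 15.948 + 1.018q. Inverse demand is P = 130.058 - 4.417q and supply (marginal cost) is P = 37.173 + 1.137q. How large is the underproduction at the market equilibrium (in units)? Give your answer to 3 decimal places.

Market equilibrium (private): 37.173 + 1.137q = 130.058 - 4.417q → q_m = 16.7240.
Social marginal benefit = demand + MEB = 146.006 - 3.399q.
Set SMB = MC: 146.006 - 3.399q = 37.173 + 1.137q → q* = 23.9932.
Gap = |16.7240 − 23.9932| = 7.2692.

7.269 units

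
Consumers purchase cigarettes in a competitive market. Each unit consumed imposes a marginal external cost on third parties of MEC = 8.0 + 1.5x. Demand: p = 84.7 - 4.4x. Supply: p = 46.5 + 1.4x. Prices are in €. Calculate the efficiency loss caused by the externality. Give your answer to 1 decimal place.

DWL = €21.9

Market equilibrium (private): 46.5 + 1.4x = 84.7 - 4.4x → x_m = 6.5862.
Social marginal benefit = demand − MEC = 76.7 - 5.9x.
Set SMB = MC: 76.7 - 5.9x = 46.5 + 1.4x → x* = 4.1370.
The welfare-loss triangle has base |x_m − x*| and height MEC(x_m) (the vertical gap between SMB and MC is zero at x* and MEC at x_m).
DWL = ½ × 2.4492 × 17.8793 = 21.8950.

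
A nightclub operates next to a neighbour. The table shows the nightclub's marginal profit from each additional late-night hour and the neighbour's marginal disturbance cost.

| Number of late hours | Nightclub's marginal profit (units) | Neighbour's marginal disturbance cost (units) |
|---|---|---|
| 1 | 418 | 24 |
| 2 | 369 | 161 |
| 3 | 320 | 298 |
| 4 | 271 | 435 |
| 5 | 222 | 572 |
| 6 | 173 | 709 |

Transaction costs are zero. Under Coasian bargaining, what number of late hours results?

3

Bargaining reaches the level where marginal profit last exceeds marginal disturbance cost.
That holds through level 3 (320 ≥ 298) but not at 4 (271 < 435).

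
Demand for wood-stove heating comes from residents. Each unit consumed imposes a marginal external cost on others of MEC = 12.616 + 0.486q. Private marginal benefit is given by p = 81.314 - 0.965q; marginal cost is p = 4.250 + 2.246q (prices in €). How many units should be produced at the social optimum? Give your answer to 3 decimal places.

q* = 17.433

Social marginal benefit = demand − MEC = 68.698 - 1.451q.
Set SMB = MC: 68.698 - 1.451q = 4.250 + 2.246q → q* = 17.4325.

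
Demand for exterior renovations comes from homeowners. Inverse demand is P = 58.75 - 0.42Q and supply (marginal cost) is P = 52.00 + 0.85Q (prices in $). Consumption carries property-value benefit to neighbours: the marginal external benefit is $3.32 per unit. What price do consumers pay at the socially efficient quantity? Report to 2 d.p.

Social marginal benefit = demand + MEB = 62.07 - 0.42Q.
Set SMB = MC: 62.07 - 0.42Q = 52.00 + 0.85Q → Q* = 7.9291.
Consumer price on the demand curve at Q*: 58.75 − 0.42×7.9291 = 55.4198.

P = $55.42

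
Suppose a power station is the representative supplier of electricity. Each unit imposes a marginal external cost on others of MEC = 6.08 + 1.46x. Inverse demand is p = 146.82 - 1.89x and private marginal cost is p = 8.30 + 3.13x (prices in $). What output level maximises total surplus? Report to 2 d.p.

Social marginal cost = private MC + MEC = 14.38 + 4.59x.
Set SMC = demand: 14.38 + 4.59x = 146.82 - 1.89x → x* = 20.4383.

x* = 20.44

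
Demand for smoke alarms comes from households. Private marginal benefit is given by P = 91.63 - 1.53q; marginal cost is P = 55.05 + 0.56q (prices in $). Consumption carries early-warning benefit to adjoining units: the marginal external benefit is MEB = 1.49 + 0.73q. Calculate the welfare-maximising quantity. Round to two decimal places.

Social marginal benefit = demand + MEB = 93.12 - 0.80q.
Set SMB = MC: 93.12 - 0.80q = 55.05 + 0.56q → q* = 27.9926.

q* = 27.99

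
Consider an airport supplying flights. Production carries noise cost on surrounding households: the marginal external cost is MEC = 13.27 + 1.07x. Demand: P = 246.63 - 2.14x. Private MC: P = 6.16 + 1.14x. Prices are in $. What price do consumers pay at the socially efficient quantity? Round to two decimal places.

Social marginal cost = private MC + MEC = 19.43 + 2.21x.
Set SMC = demand: 19.43 + 2.21x = 246.63 - 2.14x → x* = 52.2299.
Consumer price on the demand curve at x*: 246.63 − 2.14×52.2299 = 134.8580.

P = $134.86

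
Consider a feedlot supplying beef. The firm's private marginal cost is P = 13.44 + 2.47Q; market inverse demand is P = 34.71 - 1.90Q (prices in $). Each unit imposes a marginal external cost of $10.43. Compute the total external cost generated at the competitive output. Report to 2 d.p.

Market equilibrium (private): 13.44 + 2.47Q = 34.71 - 1.90Q → Q_m = 4.8673.
Total external cost = MEC × Q_m = 10.43 × 4.8673 = 50.7659.

$50.77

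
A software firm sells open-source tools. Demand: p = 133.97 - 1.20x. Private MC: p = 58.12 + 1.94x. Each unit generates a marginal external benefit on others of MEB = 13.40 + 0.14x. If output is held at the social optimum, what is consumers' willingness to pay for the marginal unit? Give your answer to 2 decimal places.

P = 98.27

Social marginal cost = private MC − MEB = 44.72 + 1.80x.
Set SMC = demand: 44.72 + 1.80x = 133.97 - 1.20x → x* = 29.7500.
Consumer price on the demand curve at x*: 133.97 − 1.20×29.7500 = 98.2700.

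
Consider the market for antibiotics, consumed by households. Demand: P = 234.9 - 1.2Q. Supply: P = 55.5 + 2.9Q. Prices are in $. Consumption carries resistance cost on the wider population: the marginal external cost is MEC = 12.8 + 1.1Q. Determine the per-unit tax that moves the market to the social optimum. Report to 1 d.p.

tax = $48.0 per unit

Social marginal benefit = demand − MEC = 222.1 - 2.3Q.
Set SMB = MC: 222.1 - 2.3Q = 55.5 + 2.9Q → Q* = 32.0385.
The Pigouvian tax equals MEC at Q*: 12.8 + 1.1×32.0385 = 48.0424.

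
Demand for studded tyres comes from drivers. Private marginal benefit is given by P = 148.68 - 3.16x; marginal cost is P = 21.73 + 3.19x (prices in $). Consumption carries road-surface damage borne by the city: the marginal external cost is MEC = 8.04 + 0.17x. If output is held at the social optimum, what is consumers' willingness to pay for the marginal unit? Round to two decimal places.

Social marginal benefit = demand − MEC = 140.64 - 3.33x.
Set SMB = MC: 140.64 - 3.33x = 21.73 + 3.19x → x* = 18.2377.
Consumer price on the demand curve at x*: 148.68 − 3.16×18.2377 = 91.0489.

P = $91.05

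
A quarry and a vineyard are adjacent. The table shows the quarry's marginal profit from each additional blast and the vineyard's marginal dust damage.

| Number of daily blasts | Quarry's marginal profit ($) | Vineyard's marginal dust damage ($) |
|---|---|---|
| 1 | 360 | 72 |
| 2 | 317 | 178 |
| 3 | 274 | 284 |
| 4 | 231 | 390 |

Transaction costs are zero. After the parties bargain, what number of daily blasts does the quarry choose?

Bargaining reaches the level where marginal profit last exceeds marginal dust damage.
That holds through level 2 (317 ≥ 178) but not at 3 (274 < 284).

2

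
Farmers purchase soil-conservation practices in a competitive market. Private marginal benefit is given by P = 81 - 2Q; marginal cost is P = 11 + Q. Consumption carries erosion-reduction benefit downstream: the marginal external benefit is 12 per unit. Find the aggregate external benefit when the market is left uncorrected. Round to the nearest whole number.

280

Market equilibrium (private): 11 + Q = 81 - 2Q → Q_m = 23.3333.
Total external benefit = MEB × Q_m = 12 × 23.3333 = 279.9996.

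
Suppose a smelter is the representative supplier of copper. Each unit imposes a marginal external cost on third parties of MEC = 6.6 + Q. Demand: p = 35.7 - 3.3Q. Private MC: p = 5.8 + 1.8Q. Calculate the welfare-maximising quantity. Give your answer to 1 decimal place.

Q* = 3.8

Social marginal cost = private MC + MEC = 12.4 + 2.8Q.
Set SMC = demand: 12.4 + 2.8Q = 35.7 - 3.3Q → Q* = 3.8197.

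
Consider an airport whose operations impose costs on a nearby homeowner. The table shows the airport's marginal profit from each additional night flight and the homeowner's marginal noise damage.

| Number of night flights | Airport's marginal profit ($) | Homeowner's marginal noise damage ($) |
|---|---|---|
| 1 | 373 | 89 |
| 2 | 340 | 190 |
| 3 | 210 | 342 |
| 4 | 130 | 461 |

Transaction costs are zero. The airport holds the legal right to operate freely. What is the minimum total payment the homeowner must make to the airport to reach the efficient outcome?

$340

Left alone the airport would choose level 4 (marginal profit stays positive).
Efficient level: k* = 2 (marginal profit ≥ marginal noise damage through 2).
The homeowner must at least cover the airport's forgone profit from cutting 4→2: 210 + 130 = 340.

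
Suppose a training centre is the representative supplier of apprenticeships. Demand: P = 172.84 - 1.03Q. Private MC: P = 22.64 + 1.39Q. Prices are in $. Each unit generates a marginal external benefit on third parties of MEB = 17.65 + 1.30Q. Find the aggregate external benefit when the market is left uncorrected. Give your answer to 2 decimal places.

$3599.40

Market equilibrium (private): 22.64 + 1.39Q = 172.84 - 1.03Q → Q_m = 62.0661.
Total external benefit = ∫₀^{Q_m} (17.65 + 1.30Q) dQ = 17.65×62.0661 + ½×1.30×62.0661² = 3599.3972.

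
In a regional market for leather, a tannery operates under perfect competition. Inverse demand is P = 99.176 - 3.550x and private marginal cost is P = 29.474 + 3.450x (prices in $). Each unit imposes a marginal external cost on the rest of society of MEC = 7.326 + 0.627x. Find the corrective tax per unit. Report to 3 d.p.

Social marginal cost = private MC + MEC = 36.800 + 4.077x.
Set SMC = demand: 36.800 + 4.077x = 99.176 - 3.550x → x* = 8.1783.
The Pigouvian tax equals MEC at x*: 7.326 + 0.627×8.1783 = 12.4538.

tax = $12.454 per unit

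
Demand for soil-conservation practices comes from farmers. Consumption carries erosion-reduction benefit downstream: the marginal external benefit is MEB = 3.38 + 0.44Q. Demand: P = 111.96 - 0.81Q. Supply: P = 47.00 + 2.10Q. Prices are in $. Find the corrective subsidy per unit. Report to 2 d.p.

Social marginal benefit = demand + MEB = 115.34 - 0.37Q.
Set SMB = MC: 115.34 - 0.37Q = 47.00 + 2.10Q → Q* = 27.6680.
The Pigouvian subsidy equals MEB at Q*: 3.38 + 0.44×27.6680 = 15.5539.

subsidy = $15.55 per unit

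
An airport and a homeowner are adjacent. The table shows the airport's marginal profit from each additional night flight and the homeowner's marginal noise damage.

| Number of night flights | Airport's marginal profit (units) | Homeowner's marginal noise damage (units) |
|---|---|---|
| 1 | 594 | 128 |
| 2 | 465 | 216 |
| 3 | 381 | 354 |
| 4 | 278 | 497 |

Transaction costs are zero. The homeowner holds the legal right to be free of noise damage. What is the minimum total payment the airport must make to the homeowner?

Efficient level: marginal profit ≥ marginal noise damage through level 3, so k* = 3.
With the homeowner holding the right, the airport must at least compensate total damage at k*: 128 + 216 + 354 = 698.

698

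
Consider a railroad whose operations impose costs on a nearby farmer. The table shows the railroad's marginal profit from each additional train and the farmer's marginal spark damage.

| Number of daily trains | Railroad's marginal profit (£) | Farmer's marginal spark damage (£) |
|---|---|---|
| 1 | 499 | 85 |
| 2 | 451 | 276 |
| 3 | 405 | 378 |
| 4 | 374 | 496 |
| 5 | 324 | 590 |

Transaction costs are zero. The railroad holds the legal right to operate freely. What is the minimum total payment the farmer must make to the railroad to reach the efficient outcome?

£698

Left alone the railroad would choose level 5 (marginal profit stays positive).
Efficient level: k* = 3 (marginal profit ≥ marginal spark damage through 3).
The farmer must at least cover the railroad's forgone profit from cutting 5→3: 374 + 324 = 698.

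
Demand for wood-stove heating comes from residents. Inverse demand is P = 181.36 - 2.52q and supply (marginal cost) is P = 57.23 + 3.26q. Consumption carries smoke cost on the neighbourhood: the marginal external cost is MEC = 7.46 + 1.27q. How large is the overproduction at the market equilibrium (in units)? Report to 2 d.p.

Market equilibrium (private): 57.23 + 3.26q = 181.36 - 2.52q → q_m = 21.4758.
Social marginal benefit = demand − MEC = 173.90 - 3.79q.
Set SMB = MC: 173.90 - 3.79q = 57.23 + 3.26q → q* = 16.5489.
Gap = |21.4758 − 16.5489| = 4.9269.

4.93 units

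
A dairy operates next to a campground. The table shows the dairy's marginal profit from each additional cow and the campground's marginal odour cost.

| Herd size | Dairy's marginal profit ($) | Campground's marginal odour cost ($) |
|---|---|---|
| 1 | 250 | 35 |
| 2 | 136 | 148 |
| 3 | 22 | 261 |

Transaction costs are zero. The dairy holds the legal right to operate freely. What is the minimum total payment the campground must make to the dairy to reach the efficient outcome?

$158

Left alone the dairy would choose level 3 (marginal profit stays positive).
Efficient level: k* = 1 (marginal profit ≥ marginal odour cost through 1).
The campground must at least cover the dairy's forgone profit from cutting 3→1: 136 + 22 = 158.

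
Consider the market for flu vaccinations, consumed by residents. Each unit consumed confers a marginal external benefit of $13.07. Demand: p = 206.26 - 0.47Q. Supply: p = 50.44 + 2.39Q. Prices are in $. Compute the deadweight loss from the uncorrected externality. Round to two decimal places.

Market equilibrium (private): 50.44 + 2.39Q = 206.26 - 0.47Q → Q_m = 54.4825.
Social marginal benefit = demand + MEB = 219.33 - 0.47Q.
Set SMB = MC: 219.33 - 0.47Q = 50.44 + 2.39Q → Q* = 59.0524.
Between Q* and Q_m the wedge SMB − MC runs linearly from 0 to MEB(Q_m), so the loss is a triangle.
DWL = ½ × 4.5699 × 13.0700 = 29.8643.

DWL = $29.86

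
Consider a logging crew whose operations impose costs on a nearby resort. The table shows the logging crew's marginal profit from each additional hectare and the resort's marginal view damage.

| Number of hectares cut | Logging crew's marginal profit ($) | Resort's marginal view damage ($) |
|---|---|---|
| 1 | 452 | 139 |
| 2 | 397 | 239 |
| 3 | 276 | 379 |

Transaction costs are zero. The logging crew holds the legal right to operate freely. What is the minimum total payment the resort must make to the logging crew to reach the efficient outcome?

$276

Left alone the logging crew would choose level 3 (marginal profit stays positive).
Efficient level: k* = 2 (marginal profit ≥ marginal view damage through 2).
The resort must at least cover the logging crew's forgone profit from cutting 3→2: 276 = 276.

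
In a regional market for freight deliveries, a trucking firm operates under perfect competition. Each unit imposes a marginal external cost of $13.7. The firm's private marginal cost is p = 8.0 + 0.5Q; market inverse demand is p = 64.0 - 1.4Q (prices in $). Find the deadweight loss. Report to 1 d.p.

Market equilibrium (private): 8.0 + 0.5Q = 64.0 - 1.4Q → Q_m = 29.4737.
Social marginal cost = private MC + MEC = 21.7 + 0.5Q.
Set SMC = demand: 21.7 + 0.5Q = 64.0 - 1.4Q → Q* = 22.2632.
Between Q* and Q_m the wedge SMC − demand runs linearly from 0 to MEC(Q_m), so the loss is a triangle.
DWL = ½ × 7.2105 × 13.7000 = 49.3919.

DWL = $49.4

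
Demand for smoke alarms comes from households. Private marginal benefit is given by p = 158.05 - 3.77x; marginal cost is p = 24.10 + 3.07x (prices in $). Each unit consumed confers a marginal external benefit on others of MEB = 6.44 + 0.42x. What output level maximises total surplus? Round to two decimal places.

x* = 21.87

Social marginal benefit = demand + MEB = 164.49 - 3.35x.
Set SMB = MC: 164.49 - 3.35x = 24.10 + 3.07x → x* = 21.8676.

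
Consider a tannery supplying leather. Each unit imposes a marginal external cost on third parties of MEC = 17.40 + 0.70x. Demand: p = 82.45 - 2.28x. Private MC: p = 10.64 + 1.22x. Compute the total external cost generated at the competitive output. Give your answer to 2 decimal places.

504.33

Market equilibrium (private): 10.64 + 1.22x = 82.45 - 2.28x → x_m = 20.5171.
Total external cost = ∫₀^{x_m} (17.40 + 0.70x) dx = 17.40×20.5171 + ½×0.70×20.5171² = 504.3305.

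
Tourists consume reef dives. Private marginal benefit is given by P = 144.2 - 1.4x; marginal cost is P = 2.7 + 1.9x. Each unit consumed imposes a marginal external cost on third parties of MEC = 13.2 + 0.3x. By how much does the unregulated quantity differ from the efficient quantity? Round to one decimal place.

Market equilibrium (private): 2.7 + 1.9x = 144.2 - 1.4x → x_m = 42.8788.
Social marginal benefit = demand − MEC = 131.0 - 1.7x.
Set SMB = MC: 131.0 - 1.7x = 2.7 + 1.9x → x* = 35.6389.
Gap = |42.8788 − 35.6389| = 7.2399.

7.2 units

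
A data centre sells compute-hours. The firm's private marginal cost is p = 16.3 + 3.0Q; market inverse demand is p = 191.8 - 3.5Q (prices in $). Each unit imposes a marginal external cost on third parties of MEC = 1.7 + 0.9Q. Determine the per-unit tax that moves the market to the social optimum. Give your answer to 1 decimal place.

tax = $22.8 per unit

Social marginal cost = private MC + MEC = 18.0 + 3.9Q.
Set SMC = demand: 18.0 + 3.9Q = 191.8 - 3.5Q → Q* = 23.4865.
The Pigouvian tax equals MEC at Q*: 1.7 + 0.9×23.4865 = 22.8379.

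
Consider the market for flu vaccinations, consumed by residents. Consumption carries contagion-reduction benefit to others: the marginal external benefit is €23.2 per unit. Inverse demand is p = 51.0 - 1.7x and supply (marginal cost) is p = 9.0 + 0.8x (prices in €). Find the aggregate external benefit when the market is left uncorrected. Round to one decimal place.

€389.8

Market equilibrium (private): 9.0 + 0.8x = 51.0 - 1.7x → x_m = 16.8000.
Total external benefit = MEB × x_m = 23.2 × 16.8000 = 389.7600.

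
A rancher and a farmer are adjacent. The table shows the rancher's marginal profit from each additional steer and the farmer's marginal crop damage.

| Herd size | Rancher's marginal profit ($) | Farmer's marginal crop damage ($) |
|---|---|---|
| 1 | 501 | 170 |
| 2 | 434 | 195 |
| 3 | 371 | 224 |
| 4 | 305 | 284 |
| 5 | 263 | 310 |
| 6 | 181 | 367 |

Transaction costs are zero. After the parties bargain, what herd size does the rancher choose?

4

Bargaining reaches the level where marginal profit last exceeds marginal crop damage.
That holds through level 4 (305 ≥ 284) but not at 5 (263 < 310).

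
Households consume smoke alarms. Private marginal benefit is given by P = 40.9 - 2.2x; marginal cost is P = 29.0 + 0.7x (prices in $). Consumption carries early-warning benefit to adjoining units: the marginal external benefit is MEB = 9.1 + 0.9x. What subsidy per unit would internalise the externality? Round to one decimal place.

Social marginal benefit = demand + MEB = 50.0 - 1.3x.
Set SMB = MC: 50.0 - 1.3x = 29.0 + 0.7x → x* = 10.5000.
The Pigouvian subsidy equals MEB at x*: 9.1 + 0.9×10.5000 = 18.5500.

subsidy = $18.6 per unit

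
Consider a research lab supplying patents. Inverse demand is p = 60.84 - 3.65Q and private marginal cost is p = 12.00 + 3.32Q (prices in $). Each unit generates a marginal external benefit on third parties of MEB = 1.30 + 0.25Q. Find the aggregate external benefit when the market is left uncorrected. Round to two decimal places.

Market equilibrium (private): 12.00 + 3.32Q = 60.84 - 3.65Q → Q_m = 7.0072.
Total external benefit = ∫₀^{Q_m} (1.30 + 0.25Q) dQ = 1.30×7.0072 + ½×0.25×7.0072² = 15.2470.

$15.25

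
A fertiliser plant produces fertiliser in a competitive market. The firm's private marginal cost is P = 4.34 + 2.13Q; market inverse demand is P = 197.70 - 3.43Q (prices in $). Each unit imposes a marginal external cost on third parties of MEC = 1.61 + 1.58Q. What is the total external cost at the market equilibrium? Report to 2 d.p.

$1011.45

Market equilibrium (private): 4.34 + 2.13Q = 197.70 - 3.43Q → Q_m = 34.7770.
Total external cost = ∫₀^{Q_m} (1.61 + 1.58Q) dQ = 1.61×34.7770 + ½×1.58×34.7770² = 1011.4484.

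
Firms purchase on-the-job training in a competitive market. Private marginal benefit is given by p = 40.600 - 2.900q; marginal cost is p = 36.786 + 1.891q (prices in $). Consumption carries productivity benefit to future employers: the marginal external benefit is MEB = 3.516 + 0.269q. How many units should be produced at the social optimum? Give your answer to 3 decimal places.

Social marginal benefit = demand + MEB = 44.116 - 2.631q.
Set SMB = MC: 44.116 - 2.631q = 36.786 + 1.891q → q* = 1.6210.

q* = 1.621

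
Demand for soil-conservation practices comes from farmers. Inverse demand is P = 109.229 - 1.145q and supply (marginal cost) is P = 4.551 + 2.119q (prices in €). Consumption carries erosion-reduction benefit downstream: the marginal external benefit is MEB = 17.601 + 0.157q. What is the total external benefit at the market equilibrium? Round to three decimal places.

€645.211

Market equilibrium (private): 4.551 + 2.119q = 109.229 - 1.145q → q_m = 32.0705.
Total external benefit = ∫₀^{q_m} (17.601 + 0.157q) dq = 17.601×32.0705 + ½×0.157×32.0705² = 645.2115.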